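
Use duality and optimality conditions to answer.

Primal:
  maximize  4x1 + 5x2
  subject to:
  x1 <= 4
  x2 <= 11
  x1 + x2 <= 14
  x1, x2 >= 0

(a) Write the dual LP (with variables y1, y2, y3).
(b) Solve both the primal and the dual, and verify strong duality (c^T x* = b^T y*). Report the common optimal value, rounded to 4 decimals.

The standard primal-dual pair for 'max c^T x s.t. A x <= b, x >= 0' is:
  Dual:  min b^T y  s.t.  A^T y >= c,  y >= 0.

So the dual LP is:
  minimize  4y1 + 11y2 + 14y3
  subject to:
    y1 + y3 >= 4
    y2 + y3 >= 5
    y1, y2, y3 >= 0

Solving the primal: x* = (3, 11).
  primal value c^T x* = 67.
Solving the dual: y* = (0, 1, 4).
  dual value b^T y* = 67.
Strong duality: c^T x* = b^T y*. Confirmed.

67


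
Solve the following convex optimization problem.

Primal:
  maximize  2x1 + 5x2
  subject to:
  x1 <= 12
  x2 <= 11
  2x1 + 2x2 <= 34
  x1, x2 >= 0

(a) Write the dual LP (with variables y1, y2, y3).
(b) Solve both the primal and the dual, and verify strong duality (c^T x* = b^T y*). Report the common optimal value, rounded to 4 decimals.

The standard primal-dual pair for 'max c^T x s.t. A x <= b, x >= 0' is:
  Dual:  min b^T y  s.t.  A^T y >= c,  y >= 0.

So the dual LP is:
  minimize  12y1 + 11y2 + 34y3
  subject to:
    y1 + 2y3 >= 2
    y2 + 2y3 >= 5
    y1, y2, y3 >= 0

Solving the primal: x* = (6, 11).
  primal value c^T x* = 67.
Solving the dual: y* = (0, 3, 1).
  dual value b^T y* = 67.
Strong duality: c^T x* = b^T y*. Confirmed.

67


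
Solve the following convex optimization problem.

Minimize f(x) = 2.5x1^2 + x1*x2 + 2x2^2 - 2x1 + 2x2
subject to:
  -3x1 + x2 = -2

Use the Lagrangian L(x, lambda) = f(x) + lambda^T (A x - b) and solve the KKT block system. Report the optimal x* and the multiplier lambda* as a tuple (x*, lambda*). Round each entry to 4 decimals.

Form the Lagrangian:
  L(x, lambda) = (1/2) x^T Q x + c^T x + lambda^T (A x - b)
Stationarity (grad_x L = 0): Q x + c + A^T lambda = 0.
Primal feasibility: A x = b.

This gives the KKT block system:
  [ Q   A^T ] [ x     ]   [-c ]
  [ A    0  ] [ lambda ] = [ b ]

Solving the linear system:
  x*      = (0.4681, -0.5957)
  lambda* = (-0.0851)
  f(x*)   = -1.1489

x* = (0.4681, -0.5957), lambda* = (-0.0851)


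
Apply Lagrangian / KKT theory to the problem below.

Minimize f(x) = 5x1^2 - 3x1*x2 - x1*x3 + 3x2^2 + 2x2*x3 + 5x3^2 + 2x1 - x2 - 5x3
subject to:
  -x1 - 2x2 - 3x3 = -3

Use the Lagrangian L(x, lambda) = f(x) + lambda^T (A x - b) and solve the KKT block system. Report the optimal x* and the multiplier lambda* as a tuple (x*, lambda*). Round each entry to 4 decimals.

Form the Lagrangian:
  L(x, lambda) = (1/2) x^T Q x + c^T x + lambda^T (A x - b)
Stationarity (grad_x L = 0): Q x + c + A^T lambda = 0.
Primal feasibility: A x = b.

This gives the KKT block system:
  [ Q   A^T ] [ x     ]   [-c ]
  [ A    0  ] [ lambda ] = [ b ]

Solving the linear system:
  x*      = (0.0769, 0.3077, 0.7692)
  lambda* = (1.0769)
  f(x*)   = -0.3846

x* = (0.0769, 0.3077, 0.7692), lambda* = (1.0769)


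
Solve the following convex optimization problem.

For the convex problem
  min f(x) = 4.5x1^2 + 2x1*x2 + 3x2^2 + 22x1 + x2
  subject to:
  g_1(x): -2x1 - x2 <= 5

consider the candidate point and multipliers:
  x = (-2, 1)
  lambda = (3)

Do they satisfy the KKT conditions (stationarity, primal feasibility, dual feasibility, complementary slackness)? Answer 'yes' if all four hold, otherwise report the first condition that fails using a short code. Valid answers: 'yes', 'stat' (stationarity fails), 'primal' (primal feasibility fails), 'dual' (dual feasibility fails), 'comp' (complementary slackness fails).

Gradient of f: grad f(x) = Q x + c = (6, 3)
Constraint values g_i(x) = a_i^T x - b_i:
  g_1((-2, 1)) = -2
Stationarity residual: grad f(x) + sum_i lambda_i a_i = (0, 0)
  -> stationarity OK
Primal feasibility (all g_i <= 0): OK
Dual feasibility (all lambda_i >= 0): OK
Complementary slackness (lambda_i * g_i(x) = 0 for all i): FAILS

Verdict: the first failing condition is complementary_slackness -> comp.

comp


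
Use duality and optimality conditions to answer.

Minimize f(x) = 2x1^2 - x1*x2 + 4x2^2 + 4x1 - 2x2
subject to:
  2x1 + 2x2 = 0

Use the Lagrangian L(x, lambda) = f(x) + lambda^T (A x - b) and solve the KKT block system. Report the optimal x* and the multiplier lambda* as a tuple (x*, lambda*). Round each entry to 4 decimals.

Form the Lagrangian:
  L(x, lambda) = (1/2) x^T Q x + c^T x + lambda^T (A x - b)
Stationarity (grad_x L = 0): Q x + c + A^T lambda = 0.
Primal feasibility: A x = b.

This gives the KKT block system:
  [ Q   A^T ] [ x     ]   [-c ]
  [ A    0  ] [ lambda ] = [ b ]

Solving the linear system:
  x*      = (-0.4286, 0.4286)
  lambda* = (-0.9286)
  f(x*)   = -1.2857

x* = (-0.4286, 0.4286), lambda* = (-0.9286)


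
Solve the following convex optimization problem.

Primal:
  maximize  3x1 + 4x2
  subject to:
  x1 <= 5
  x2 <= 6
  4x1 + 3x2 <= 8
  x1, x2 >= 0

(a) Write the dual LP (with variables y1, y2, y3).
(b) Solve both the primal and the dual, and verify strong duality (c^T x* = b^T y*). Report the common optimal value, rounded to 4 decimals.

The standard primal-dual pair for 'max c^T x s.t. A x <= b, x >= 0' is:
  Dual:  min b^T y  s.t.  A^T y >= c,  y >= 0.

So the dual LP is:
  minimize  5y1 + 6y2 + 8y3
  subject to:
    y1 + 4y3 >= 3
    y2 + 3y3 >= 4
    y1, y2, y3 >= 0

Solving the primal: x* = (0, 2.6667).
  primal value c^T x* = 10.6667.
Solving the dual: y* = (0, 0, 1.3333).
  dual value b^T y* = 10.6667.
Strong duality: c^T x* = b^T y*. Confirmed.

10.6667


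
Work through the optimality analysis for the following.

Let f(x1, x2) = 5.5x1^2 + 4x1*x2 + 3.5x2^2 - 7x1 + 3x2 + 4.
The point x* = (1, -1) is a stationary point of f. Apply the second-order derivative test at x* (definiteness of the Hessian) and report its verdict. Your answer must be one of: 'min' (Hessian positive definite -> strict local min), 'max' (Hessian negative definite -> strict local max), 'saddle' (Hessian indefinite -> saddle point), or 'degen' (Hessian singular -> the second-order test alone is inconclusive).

Compute the Hessian H = grad^2 f:
  H = [[11, 4], [4, 7]]
Verify stationarity: grad f(x*) = H x* + g = (0, 0).
Eigenvalues of H: 4.5279, 13.4721.
Both eigenvalues > 0, so H is positive definite -> x* is a strict local min.

min


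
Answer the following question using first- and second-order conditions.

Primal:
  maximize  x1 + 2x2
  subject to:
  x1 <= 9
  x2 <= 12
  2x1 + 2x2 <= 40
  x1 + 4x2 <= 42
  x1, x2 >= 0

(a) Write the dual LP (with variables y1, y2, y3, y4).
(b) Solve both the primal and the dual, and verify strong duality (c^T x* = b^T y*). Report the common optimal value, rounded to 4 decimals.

The standard primal-dual pair for 'max c^T x s.t. A x <= b, x >= 0' is:
  Dual:  min b^T y  s.t.  A^T y >= c,  y >= 0.

So the dual LP is:
  minimize  9y1 + 12y2 + 40y3 + 42y4
  subject to:
    y1 + 2y3 + y4 >= 1
    y2 + 2y3 + 4y4 >= 2
    y1, y2, y3, y4 >= 0

Solving the primal: x* = (9, 8.25).
  primal value c^T x* = 25.5.
Solving the dual: y* = (0.5, 0, 0, 0.5).
  dual value b^T y* = 25.5.
Strong duality: c^T x* = b^T y*. Confirmed.

25.5


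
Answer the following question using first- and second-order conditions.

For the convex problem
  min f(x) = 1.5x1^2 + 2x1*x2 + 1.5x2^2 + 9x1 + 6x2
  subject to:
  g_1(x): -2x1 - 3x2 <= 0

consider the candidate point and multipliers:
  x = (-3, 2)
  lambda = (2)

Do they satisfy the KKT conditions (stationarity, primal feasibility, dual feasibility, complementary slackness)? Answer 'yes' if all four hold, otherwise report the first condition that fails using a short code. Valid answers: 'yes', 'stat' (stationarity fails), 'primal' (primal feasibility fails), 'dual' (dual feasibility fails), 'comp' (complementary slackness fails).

Gradient of f: grad f(x) = Q x + c = (4, 6)
Constraint values g_i(x) = a_i^T x - b_i:
  g_1((-3, 2)) = 0
Stationarity residual: grad f(x) + sum_i lambda_i a_i = (0, 0)
  -> stationarity OK
Primal feasibility (all g_i <= 0): OK
Dual feasibility (all lambda_i >= 0): OK
Complementary slackness (lambda_i * g_i(x) = 0 for all i): OK

Verdict: yes, KKT holds.

yes


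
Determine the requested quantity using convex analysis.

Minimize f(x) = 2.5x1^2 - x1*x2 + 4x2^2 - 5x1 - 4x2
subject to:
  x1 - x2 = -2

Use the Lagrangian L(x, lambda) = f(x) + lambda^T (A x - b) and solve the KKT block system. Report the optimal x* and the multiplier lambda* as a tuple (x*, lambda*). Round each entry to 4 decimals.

Form the Lagrangian:
  L(x, lambda) = (1/2) x^T Q x + c^T x + lambda^T (A x - b)
Stationarity (grad_x L = 0): Q x + c + A^T lambda = 0.
Primal feasibility: A x = b.

This gives the KKT block system:
  [ Q   A^T ] [ x     ]   [-c ]
  [ A    0  ] [ lambda ] = [ b ]

Solving the linear system:
  x*      = (-0.4545, 1.5455)
  lambda* = (8.8182)
  f(x*)   = 6.8636

x* = (-0.4545, 1.5455), lambda* = (8.8182)


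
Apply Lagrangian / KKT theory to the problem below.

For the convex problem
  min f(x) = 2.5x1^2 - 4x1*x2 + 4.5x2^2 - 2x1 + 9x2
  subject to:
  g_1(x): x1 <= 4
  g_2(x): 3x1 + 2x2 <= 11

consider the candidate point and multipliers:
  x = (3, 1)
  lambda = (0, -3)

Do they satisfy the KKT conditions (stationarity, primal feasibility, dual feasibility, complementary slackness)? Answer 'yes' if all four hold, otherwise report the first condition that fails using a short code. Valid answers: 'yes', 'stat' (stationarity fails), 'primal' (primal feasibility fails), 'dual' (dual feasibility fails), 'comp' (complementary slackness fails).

Gradient of f: grad f(x) = Q x + c = (9, 6)
Constraint values g_i(x) = a_i^T x - b_i:
  g_1((3, 1)) = -1
  g_2((3, 1)) = 0
Stationarity residual: grad f(x) + sum_i lambda_i a_i = (0, 0)
  -> stationarity OK
Primal feasibility (all g_i <= 0): OK
Dual feasibility (all lambda_i >= 0): FAILS
Complementary slackness (lambda_i * g_i(x) = 0 for all i): OK

Verdict: the first failing condition is dual_feasibility -> dual.

dual


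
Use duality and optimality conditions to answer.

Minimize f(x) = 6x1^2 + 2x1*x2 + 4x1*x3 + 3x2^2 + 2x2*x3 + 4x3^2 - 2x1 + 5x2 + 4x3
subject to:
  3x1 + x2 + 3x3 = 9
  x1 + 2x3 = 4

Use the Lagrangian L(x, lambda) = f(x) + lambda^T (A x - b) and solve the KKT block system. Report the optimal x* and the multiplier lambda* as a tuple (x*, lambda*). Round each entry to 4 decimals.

Form the Lagrangian:
  L(x, lambda) = (1/2) x^T Q x + c^T x + lambda^T (A x - b)
Stationarity (grad_x L = 0): Q x + c + A^T lambda = 0.
Primal feasibility: A x = b.

This gives the KKT block system:
  [ Q   A^T ] [ x     ]   [-c ]
  [ A    0  ] [ lambda ] = [ b ]

Solving the linear system:
  x*      = (2.0244, -0.0366, 0.9878)
  lambda* = (-10.8049, 6.2439)
  f(x*)   = 35.9939

x* = (2.0244, -0.0366, 0.9878), lambda* = (-10.8049, 6.2439)


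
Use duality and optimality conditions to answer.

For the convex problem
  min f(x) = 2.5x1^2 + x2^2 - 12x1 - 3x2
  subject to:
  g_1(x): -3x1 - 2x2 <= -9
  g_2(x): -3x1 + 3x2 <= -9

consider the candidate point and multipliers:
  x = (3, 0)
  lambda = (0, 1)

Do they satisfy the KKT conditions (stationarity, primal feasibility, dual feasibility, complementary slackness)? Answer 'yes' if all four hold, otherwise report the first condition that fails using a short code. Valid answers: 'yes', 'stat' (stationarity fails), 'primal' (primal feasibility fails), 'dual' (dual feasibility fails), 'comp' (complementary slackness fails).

Gradient of f: grad f(x) = Q x + c = (3, -3)
Constraint values g_i(x) = a_i^T x - b_i:
  g_1((3, 0)) = 0
  g_2((3, 0)) = 0
Stationarity residual: grad f(x) + sum_i lambda_i a_i = (0, 0)
  -> stationarity OK
Primal feasibility (all g_i <= 0): OK
Dual feasibility (all lambda_i >= 0): OK
Complementary slackness (lambda_i * g_i(x) = 0 for all i): OK

Verdict: yes, KKT holds.

yes


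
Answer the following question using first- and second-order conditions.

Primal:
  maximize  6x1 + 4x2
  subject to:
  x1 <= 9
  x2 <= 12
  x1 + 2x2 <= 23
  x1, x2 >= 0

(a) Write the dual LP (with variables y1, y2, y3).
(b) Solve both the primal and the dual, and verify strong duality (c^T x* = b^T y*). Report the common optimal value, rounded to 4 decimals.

The standard primal-dual pair for 'max c^T x s.t. A x <= b, x >= 0' is:
  Dual:  min b^T y  s.t.  A^T y >= c,  y >= 0.

So the dual LP is:
  minimize  9y1 + 12y2 + 23y3
  subject to:
    y1 + y3 >= 6
    y2 + 2y3 >= 4
    y1, y2, y3 >= 0

Solving the primal: x* = (9, 7).
  primal value c^T x* = 82.
Solving the dual: y* = (4, 0, 2).
  dual value b^T y* = 82.
Strong duality: c^T x* = b^T y*. Confirmed.

82


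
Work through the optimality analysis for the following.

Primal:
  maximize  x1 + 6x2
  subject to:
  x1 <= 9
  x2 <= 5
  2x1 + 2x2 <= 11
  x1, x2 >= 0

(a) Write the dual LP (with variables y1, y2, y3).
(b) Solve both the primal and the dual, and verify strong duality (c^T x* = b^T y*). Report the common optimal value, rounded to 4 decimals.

The standard primal-dual pair for 'max c^T x s.t. A x <= b, x >= 0' is:
  Dual:  min b^T y  s.t.  A^T y >= c,  y >= 0.

So the dual LP is:
  minimize  9y1 + 5y2 + 11y3
  subject to:
    y1 + 2y3 >= 1
    y2 + 2y3 >= 6
    y1, y2, y3 >= 0

Solving the primal: x* = (0.5, 5).
  primal value c^T x* = 30.5.
Solving the dual: y* = (0, 5, 0.5).
  dual value b^T y* = 30.5.
Strong duality: c^T x* = b^T y*. Confirmed.

30.5


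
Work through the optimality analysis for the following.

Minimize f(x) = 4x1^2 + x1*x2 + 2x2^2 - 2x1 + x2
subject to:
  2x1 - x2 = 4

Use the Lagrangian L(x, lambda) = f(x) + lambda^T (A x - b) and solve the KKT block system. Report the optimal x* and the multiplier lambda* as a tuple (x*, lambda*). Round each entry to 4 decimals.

Form the Lagrangian:
  L(x, lambda) = (1/2) x^T Q x + c^T x + lambda^T (A x - b)
Stationarity (grad_x L = 0): Q x + c + A^T lambda = 0.
Primal feasibility: A x = b.

This gives the KKT block system:
  [ Q   A^T ] [ x     ]   [-c ]
  [ A    0  ] [ lambda ] = [ b ]

Solving the linear system:
  x*      = (1.2857, -1.4286)
  lambda* = (-3.4286)
  f(x*)   = 4.8571

x* = (1.2857, -1.4286), lambda* = (-3.4286)


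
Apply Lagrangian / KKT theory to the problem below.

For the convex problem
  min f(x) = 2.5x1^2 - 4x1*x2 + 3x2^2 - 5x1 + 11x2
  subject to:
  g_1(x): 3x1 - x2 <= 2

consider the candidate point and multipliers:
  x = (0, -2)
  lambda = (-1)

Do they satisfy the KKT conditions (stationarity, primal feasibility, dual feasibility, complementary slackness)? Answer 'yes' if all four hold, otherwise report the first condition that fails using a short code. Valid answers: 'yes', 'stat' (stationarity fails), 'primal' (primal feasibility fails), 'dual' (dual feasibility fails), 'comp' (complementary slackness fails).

Gradient of f: grad f(x) = Q x + c = (3, -1)
Constraint values g_i(x) = a_i^T x - b_i:
  g_1((0, -2)) = 0
Stationarity residual: grad f(x) + sum_i lambda_i a_i = (0, 0)
  -> stationarity OK
Primal feasibility (all g_i <= 0): OK
Dual feasibility (all lambda_i >= 0): FAILS
Complementary slackness (lambda_i * g_i(x) = 0 for all i): OK

Verdict: the first failing condition is dual_feasibility -> dual.

dual


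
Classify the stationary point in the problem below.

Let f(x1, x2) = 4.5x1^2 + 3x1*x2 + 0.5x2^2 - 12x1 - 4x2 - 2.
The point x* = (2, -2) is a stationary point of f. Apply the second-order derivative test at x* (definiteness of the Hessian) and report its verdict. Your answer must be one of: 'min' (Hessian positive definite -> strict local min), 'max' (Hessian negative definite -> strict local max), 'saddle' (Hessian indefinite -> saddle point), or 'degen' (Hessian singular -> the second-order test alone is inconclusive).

Compute the Hessian H = grad^2 f:
  H = [[9, 3], [3, 1]]
Verify stationarity: grad f(x*) = H x* + g = (0, 0).
Eigenvalues of H: 0, 10.
H has a zero eigenvalue (singular; positive semidefinite but not definite), so H is neither positive definite, negative definite, nor indefinite. The second-order test alone is inconclusive -> degen.
(Indeed, f is constant along the null direction of H through x*, so x* is not a strict local extremum.)

degen


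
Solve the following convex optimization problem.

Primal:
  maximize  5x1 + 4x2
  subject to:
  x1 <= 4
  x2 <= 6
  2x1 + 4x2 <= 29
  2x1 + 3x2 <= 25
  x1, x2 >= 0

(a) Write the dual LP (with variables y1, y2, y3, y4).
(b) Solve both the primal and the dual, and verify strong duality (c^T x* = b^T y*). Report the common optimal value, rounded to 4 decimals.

The standard primal-dual pair for 'max c^T x s.t. A x <= b, x >= 0' is:
  Dual:  min b^T y  s.t.  A^T y >= c,  y >= 0.

So the dual LP is:
  minimize  4y1 + 6y2 + 29y3 + 25y4
  subject to:
    y1 + 2y3 + 2y4 >= 5
    y2 + 4y3 + 3y4 >= 4
    y1, y2, y3, y4 >= 0

Solving the primal: x* = (4, 5.25).
  primal value c^T x* = 41.
Solving the dual: y* = (3, 0, 1, 0).
  dual value b^T y* = 41.
Strong duality: c^T x* = b^T y*. Confirmed.

41


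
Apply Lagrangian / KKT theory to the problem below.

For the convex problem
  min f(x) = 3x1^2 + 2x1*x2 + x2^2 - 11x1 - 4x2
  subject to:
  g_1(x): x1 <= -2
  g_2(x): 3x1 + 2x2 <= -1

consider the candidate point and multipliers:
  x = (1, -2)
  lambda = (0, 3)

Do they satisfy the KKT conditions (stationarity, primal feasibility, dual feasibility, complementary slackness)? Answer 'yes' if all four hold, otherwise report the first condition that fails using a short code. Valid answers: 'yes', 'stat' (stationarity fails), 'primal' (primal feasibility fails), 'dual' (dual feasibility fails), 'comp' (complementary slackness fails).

Gradient of f: grad f(x) = Q x + c = (-9, -6)
Constraint values g_i(x) = a_i^T x - b_i:
  g_1((1, -2)) = 3
  g_2((1, -2)) = 0
Stationarity residual: grad f(x) + sum_i lambda_i a_i = (0, 0)
  -> stationarity OK
Primal feasibility (all g_i <= 0): FAILS
Dual feasibility (all lambda_i >= 0): OK
Complementary slackness (lambda_i * g_i(x) = 0 for all i): OK

Verdict: the first failing condition is primal_feasibility -> primal.

primal


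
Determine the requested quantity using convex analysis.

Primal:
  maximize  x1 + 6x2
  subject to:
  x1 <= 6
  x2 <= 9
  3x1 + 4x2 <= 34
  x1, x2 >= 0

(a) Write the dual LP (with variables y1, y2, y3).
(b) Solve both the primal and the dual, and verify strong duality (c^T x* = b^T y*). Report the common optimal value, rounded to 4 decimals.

The standard primal-dual pair for 'max c^T x s.t. A x <= b, x >= 0' is:
  Dual:  min b^T y  s.t.  A^T y >= c,  y >= 0.

So the dual LP is:
  minimize  6y1 + 9y2 + 34y3
  subject to:
    y1 + 3y3 >= 1
    y2 + 4y3 >= 6
    y1, y2, y3 >= 0

Solving the primal: x* = (0, 8.5).
  primal value c^T x* = 51.
Solving the dual: y* = (0, 0, 1.5).
  dual value b^T y* = 51.
Strong duality: c^T x* = b^T y*. Confirmed.

51


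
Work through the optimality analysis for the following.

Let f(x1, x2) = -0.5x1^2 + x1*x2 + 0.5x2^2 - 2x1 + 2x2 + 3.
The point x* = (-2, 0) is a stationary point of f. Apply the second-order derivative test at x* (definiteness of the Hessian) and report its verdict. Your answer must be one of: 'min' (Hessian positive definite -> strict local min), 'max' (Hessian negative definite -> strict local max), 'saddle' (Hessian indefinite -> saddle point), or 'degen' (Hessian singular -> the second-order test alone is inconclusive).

Compute the Hessian H = grad^2 f:
  H = [[-1, 1], [1, 1]]
Verify stationarity: grad f(x*) = H x* + g = (0, 0).
Eigenvalues of H: -1.4142, 1.4142.
Eigenvalues have mixed signs, so H is indefinite -> x* is a saddle point.

saddle


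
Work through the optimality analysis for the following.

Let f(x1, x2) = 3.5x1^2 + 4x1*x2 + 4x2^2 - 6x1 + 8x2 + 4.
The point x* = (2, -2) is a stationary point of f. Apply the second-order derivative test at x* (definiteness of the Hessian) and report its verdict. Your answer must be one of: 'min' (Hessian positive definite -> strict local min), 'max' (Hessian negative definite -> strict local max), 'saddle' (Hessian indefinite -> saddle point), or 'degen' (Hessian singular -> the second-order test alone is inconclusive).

Compute the Hessian H = grad^2 f:
  H = [[7, 4], [4, 8]]
Verify stationarity: grad f(x*) = H x* + g = (0, 0).
Eigenvalues of H: 3.4689, 11.5311.
Both eigenvalues > 0, so H is positive definite -> x* is a strict local min.

min


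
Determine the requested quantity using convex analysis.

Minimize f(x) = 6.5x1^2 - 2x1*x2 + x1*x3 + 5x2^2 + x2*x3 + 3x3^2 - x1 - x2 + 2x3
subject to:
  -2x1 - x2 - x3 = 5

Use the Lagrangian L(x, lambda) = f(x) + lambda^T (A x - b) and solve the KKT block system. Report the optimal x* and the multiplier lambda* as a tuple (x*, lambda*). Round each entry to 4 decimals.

Form the Lagrangian:
  L(x, lambda) = (1/2) x^T Q x + c^T x + lambda^T (A x - b)
Stationarity (grad_x L = 0): Q x + c + A^T lambda = 0.
Primal feasibility: A x = b.

This gives the KKT block system:
  [ Q   A^T ] [ x     ]   [-c ]
  [ A    0  ] [ lambda ] = [ b ]

Solving the linear system:
  x*      = (-1.322, -0.9104, -1.4455)
  lambda* = (-8.9056)
  f(x*)   = 21.9346

x* = (-1.322, -0.9104, -1.4455), lambda* = (-8.9056)


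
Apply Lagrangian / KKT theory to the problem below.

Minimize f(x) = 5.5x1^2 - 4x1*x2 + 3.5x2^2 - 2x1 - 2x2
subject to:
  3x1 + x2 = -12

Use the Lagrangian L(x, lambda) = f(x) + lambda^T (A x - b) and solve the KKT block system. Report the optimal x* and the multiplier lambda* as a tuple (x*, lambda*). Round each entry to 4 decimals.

Form the Lagrangian:
  L(x, lambda) = (1/2) x^T Q x + c^T x + lambda^T (A x - b)
Stationarity (grad_x L = 0): Q x + c + A^T lambda = 0.
Primal feasibility: A x = b.

This gives the KKT block system:
  [ Q   A^T ] [ x     ]   [-c ]
  [ A    0  ] [ lambda ] = [ b ]

Solving the linear system:
  x*      = (-3.102, -2.6939)
  lambda* = (8.449)
  f(x*)   = 56.4898

x* = (-3.102, -2.6939), lambda* = (8.449)


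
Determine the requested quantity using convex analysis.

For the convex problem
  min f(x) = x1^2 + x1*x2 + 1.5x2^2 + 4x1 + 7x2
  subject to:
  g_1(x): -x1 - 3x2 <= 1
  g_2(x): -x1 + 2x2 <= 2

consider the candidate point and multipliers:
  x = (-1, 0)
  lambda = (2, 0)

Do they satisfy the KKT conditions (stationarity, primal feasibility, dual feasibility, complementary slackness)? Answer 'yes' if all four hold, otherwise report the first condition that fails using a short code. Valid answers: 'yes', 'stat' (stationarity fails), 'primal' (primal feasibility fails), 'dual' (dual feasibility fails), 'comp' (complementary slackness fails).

Gradient of f: grad f(x) = Q x + c = (2, 6)
Constraint values g_i(x) = a_i^T x - b_i:
  g_1((-1, 0)) = 0
  g_2((-1, 0)) = -1
Stationarity residual: grad f(x) + sum_i lambda_i a_i = (0, 0)
  -> stationarity OK
Primal feasibility (all g_i <= 0): OK
Dual feasibility (all lambda_i >= 0): OK
Complementary slackness (lambda_i * g_i(x) = 0 for all i): OK

Verdict: yes, KKT holds.

yes


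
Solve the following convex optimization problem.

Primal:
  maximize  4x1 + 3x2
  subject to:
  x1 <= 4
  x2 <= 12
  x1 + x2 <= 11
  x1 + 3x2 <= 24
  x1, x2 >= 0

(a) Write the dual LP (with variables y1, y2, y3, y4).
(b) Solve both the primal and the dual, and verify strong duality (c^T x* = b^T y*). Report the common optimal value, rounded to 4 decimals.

The standard primal-dual pair for 'max c^T x s.t. A x <= b, x >= 0' is:
  Dual:  min b^T y  s.t.  A^T y >= c,  y >= 0.

So the dual LP is:
  minimize  4y1 + 12y2 + 11y3 + 24y4
  subject to:
    y1 + y3 + y4 >= 4
    y2 + y3 + 3y4 >= 3
    y1, y2, y3, y4 >= 0

Solving the primal: x* = (4, 6.6667).
  primal value c^T x* = 36.
Solving the dual: y* = (3, 0, 0, 1).
  dual value b^T y* = 36.
Strong duality: c^T x* = b^T y*. Confirmed.

36


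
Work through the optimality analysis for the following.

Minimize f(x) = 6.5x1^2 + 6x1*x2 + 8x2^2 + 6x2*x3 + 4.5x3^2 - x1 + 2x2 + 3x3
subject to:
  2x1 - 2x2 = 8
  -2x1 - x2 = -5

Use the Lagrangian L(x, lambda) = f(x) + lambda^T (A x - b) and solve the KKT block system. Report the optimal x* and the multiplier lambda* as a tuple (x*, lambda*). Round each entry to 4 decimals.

Form the Lagrangian:
  L(x, lambda) = (1/2) x^T Q x + c^T x + lambda^T (A x - b)
Stationarity (grad_x L = 0): Q x + c + A^T lambda = 0.
Primal feasibility: A x = b.

This gives the KKT block system:
  [ Q   A^T ] [ x     ]   [-c ]
  [ A    0  ] [ lambda ] = [ b ]

Solving the linear system:
  x*      = (3, -1, 0.3333)
  lambda* = (-3.3333, 12.6667)
  f(x*)   = 43

x* = (3, -1, 0.3333), lambda* = (-3.3333, 12.6667)


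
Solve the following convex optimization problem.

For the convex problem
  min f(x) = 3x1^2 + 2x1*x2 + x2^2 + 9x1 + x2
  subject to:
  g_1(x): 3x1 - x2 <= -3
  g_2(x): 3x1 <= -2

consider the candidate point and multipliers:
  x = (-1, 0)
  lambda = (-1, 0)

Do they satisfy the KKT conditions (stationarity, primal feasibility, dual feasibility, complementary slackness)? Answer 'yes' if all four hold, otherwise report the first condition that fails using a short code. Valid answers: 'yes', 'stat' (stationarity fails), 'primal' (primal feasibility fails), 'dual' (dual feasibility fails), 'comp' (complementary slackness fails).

Gradient of f: grad f(x) = Q x + c = (3, -1)
Constraint values g_i(x) = a_i^T x - b_i:
  g_1((-1, 0)) = 0
  g_2((-1, 0)) = -1
Stationarity residual: grad f(x) + sum_i lambda_i a_i = (0, 0)
  -> stationarity OK
Primal feasibility (all g_i <= 0): OK
Dual feasibility (all lambda_i >= 0): FAILS
Complementary slackness (lambda_i * g_i(x) = 0 for all i): OK

Verdict: the first failing condition is dual_feasibility -> dual.

dual


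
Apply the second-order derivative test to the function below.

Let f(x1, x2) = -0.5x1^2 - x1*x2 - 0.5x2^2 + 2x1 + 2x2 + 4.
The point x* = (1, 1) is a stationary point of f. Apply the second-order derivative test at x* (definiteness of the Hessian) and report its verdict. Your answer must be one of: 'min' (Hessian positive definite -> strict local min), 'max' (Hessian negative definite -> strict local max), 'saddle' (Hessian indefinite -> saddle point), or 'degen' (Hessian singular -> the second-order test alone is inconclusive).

Compute the Hessian H = grad^2 f:
  H = [[-1, -1], [-1, -1]]
Verify stationarity: grad f(x*) = H x* + g = (0, 0).
Eigenvalues of H: -2, 0.
H has a zero eigenvalue (singular; negative semidefinite but not definite), so H is neither positive definite, negative definite, nor indefinite. The second-order test alone is inconclusive -> degen.
(Indeed, f is constant along the null direction of H through x*, so x* is not a strict local extremum.)

degen


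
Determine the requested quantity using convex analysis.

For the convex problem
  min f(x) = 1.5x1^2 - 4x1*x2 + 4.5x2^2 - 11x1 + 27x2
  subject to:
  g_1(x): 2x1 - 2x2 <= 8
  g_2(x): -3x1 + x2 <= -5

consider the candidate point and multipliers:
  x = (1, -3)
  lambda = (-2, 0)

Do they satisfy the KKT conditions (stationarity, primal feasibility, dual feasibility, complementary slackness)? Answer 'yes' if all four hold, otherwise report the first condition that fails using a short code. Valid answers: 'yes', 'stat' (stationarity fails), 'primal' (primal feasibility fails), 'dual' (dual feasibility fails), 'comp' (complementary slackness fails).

Gradient of f: grad f(x) = Q x + c = (4, -4)
Constraint values g_i(x) = a_i^T x - b_i:
  g_1((1, -3)) = 0
  g_2((1, -3)) = -1
Stationarity residual: grad f(x) + sum_i lambda_i a_i = (0, 0)
  -> stationarity OK
Primal feasibility (all g_i <= 0): OK
Dual feasibility (all lambda_i >= 0): FAILS
Complementary slackness (lambda_i * g_i(x) = 0 for all i): OK

Verdict: the first failing condition is dual_feasibility -> dual.

dual


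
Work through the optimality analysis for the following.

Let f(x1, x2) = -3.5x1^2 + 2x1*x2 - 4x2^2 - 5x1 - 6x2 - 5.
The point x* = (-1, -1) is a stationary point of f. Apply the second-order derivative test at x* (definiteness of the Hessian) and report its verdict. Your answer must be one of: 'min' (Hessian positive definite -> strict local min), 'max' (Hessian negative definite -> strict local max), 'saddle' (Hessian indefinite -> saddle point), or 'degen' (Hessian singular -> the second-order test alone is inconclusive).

Compute the Hessian H = grad^2 f:
  H = [[-7, 2], [2, -8]]
Verify stationarity: grad f(x*) = H x* + g = (0, 0).
Eigenvalues of H: -9.5616, -5.4384.
Both eigenvalues < 0, so H is negative definite -> x* is a strict local max.

max


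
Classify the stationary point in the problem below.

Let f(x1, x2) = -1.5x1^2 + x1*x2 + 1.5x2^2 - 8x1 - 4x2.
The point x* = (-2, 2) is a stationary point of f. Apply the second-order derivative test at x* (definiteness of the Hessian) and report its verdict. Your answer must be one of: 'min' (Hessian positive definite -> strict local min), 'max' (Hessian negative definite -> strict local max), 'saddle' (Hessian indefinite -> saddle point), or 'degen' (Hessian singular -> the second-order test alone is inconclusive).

Compute the Hessian H = grad^2 f:
  H = [[-3, 1], [1, 3]]
Verify stationarity: grad f(x*) = H x* + g = (0, 0).
Eigenvalues of H: -3.1623, 3.1623.
Eigenvalues have mixed signs, so H is indefinite -> x* is a saddle point.

saddle


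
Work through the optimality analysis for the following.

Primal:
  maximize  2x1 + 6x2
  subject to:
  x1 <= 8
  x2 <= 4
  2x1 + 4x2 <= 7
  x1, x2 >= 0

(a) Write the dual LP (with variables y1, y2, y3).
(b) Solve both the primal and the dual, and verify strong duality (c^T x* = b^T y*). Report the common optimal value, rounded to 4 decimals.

The standard primal-dual pair for 'max c^T x s.t. A x <= b, x >= 0' is:
  Dual:  min b^T y  s.t.  A^T y >= c,  y >= 0.

So the dual LP is:
  minimize  8y1 + 4y2 + 7y3
  subject to:
    y1 + 2y3 >= 2
    y2 + 4y3 >= 6
    y1, y2, y3 >= 0

Solving the primal: x* = (0, 1.75).
  primal value c^T x* = 10.5.
Solving the dual: y* = (0, 0, 1.5).
  dual value b^T y* = 10.5.
Strong duality: c^T x* = b^T y*. Confirmed.

10.5


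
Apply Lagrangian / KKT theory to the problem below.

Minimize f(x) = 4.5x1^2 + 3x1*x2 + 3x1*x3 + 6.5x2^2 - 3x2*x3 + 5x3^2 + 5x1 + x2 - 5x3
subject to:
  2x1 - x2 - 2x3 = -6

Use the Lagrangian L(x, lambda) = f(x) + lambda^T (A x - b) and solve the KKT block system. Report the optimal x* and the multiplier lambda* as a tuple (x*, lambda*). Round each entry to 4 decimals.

Form the Lagrangian:
  L(x, lambda) = (1/2) x^T Q x + c^T x + lambda^T (A x - b)
Stationarity (grad_x L = 0): Q x + c + A^T lambda = 0.
Primal feasibility: A x = b.

This gives the KKT block system:
  [ Q   A^T ] [ x     ]   [-c ]
  [ A    0  ] [ lambda ] = [ b ]

Solving the linear system:
  x*      = (-1.3998, 0.6163, 1.2921)
  lambda* = (0.9363)
  f(x*)   = -3.6124

x* = (-1.3998, 0.6163, 1.2921), lambda* = (0.9363)


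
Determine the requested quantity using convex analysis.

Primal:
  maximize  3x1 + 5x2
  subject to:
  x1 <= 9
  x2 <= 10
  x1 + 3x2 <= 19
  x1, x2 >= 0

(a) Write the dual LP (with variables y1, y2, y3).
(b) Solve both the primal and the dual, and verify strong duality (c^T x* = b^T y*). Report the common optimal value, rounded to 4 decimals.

The standard primal-dual pair for 'max c^T x s.t. A x <= b, x >= 0' is:
  Dual:  min b^T y  s.t.  A^T y >= c,  y >= 0.

So the dual LP is:
  minimize  9y1 + 10y2 + 19y3
  subject to:
    y1 + y3 >= 3
    y2 + 3y3 >= 5
    y1, y2, y3 >= 0

Solving the primal: x* = (9, 3.3333).
  primal value c^T x* = 43.6667.
Solving the dual: y* = (1.3333, 0, 1.6667).
  dual value b^T y* = 43.6667.
Strong duality: c^T x* = b^T y*. Confirmed.

43.6667


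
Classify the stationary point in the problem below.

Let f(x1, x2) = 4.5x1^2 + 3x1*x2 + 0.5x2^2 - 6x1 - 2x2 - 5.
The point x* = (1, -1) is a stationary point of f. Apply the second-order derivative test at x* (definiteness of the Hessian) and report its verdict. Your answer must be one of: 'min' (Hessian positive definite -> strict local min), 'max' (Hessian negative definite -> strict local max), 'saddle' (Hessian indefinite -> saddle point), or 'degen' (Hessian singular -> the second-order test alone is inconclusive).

Compute the Hessian H = grad^2 f:
  H = [[9, 3], [3, 1]]
Verify stationarity: grad f(x*) = H x* + g = (0, 0).
Eigenvalues of H: 0, 10.
H has a zero eigenvalue (singular; positive semidefinite but not definite), so H is neither positive definite, negative definite, nor indefinite. The second-order test alone is inconclusive -> degen.
(Indeed, f is constant along the null direction of H through x*, so x* is not a strict local extremum.)

degen


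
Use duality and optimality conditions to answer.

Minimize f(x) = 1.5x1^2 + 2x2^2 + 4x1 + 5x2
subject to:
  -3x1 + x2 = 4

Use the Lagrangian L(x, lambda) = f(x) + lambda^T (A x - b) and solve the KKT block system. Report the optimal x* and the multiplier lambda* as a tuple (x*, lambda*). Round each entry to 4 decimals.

Form the Lagrangian:
  L(x, lambda) = (1/2) x^T Q x + c^T x + lambda^T (A x - b)
Stationarity (grad_x L = 0): Q x + c + A^T lambda = 0.
Primal feasibility: A x = b.

This gives the KKT block system:
  [ Q   A^T ] [ x     ]   [-c ]
  [ A    0  ] [ lambda ] = [ b ]

Solving the linear system:
  x*      = (-1.7179, -1.1538)
  lambda* = (-0.3846)
  f(x*)   = -5.5513

x* = (-1.7179, -1.1538), lambda* = (-0.3846)


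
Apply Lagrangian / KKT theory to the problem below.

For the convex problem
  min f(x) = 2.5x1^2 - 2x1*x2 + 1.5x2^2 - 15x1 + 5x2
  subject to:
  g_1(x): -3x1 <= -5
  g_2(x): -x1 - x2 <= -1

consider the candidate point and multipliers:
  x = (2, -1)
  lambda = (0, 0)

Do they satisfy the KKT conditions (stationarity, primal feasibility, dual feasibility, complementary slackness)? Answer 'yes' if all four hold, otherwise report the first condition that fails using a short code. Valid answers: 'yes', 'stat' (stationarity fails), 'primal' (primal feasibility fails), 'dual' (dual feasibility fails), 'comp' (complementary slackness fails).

Gradient of f: grad f(x) = Q x + c = (-3, -2)
Constraint values g_i(x) = a_i^T x - b_i:
  g_1((2, -1)) = -1
  g_2((2, -1)) = 0
Stationarity residual: grad f(x) + sum_i lambda_i a_i = (-3, -2)
  -> stationarity FAILS
Primal feasibility (all g_i <= 0): OK
Dual feasibility (all lambda_i >= 0): OK
Complementary slackness (lambda_i * g_i(x) = 0 for all i): OK

Verdict: the first failing condition is stationarity -> stat.

stat


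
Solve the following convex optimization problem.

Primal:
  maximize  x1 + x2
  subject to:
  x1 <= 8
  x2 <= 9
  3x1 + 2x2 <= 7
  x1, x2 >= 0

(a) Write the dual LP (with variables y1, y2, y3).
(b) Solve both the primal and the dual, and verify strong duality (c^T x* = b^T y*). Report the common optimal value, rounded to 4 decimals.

The standard primal-dual pair for 'max c^T x s.t. A x <= b, x >= 0' is:
  Dual:  min b^T y  s.t.  A^T y >= c,  y >= 0.

So the dual LP is:
  minimize  8y1 + 9y2 + 7y3
  subject to:
    y1 + 3y3 >= 1
    y2 + 2y3 >= 1
    y1, y2, y3 >= 0

Solving the primal: x* = (0, 3.5).
  primal value c^T x* = 3.5.
Solving the dual: y* = (0, 0, 0.5).
  dual value b^T y* = 3.5.
Strong duality: c^T x* = b^T y*. Confirmed.

3.5


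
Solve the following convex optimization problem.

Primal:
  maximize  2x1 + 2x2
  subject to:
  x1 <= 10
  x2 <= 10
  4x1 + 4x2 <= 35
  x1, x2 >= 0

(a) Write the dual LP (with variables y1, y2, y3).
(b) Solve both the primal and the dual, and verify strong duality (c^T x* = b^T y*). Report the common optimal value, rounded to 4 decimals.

The standard primal-dual pair for 'max c^T x s.t. A x <= b, x >= 0' is:
  Dual:  min b^T y  s.t.  A^T y >= c,  y >= 0.

So the dual LP is:
  minimize  10y1 + 10y2 + 35y3
  subject to:
    y1 + 4y3 >= 2
    y2 + 4y3 >= 2
    y1, y2, y3 >= 0

Solving the primal: x* = (8.75, 0).
  primal value c^T x* = 17.5.
Solving the dual: y* = (0, 0, 0.5).
  dual value b^T y* = 17.5.
Strong duality: c^T x* = b^T y*. Confirmed.

17.5


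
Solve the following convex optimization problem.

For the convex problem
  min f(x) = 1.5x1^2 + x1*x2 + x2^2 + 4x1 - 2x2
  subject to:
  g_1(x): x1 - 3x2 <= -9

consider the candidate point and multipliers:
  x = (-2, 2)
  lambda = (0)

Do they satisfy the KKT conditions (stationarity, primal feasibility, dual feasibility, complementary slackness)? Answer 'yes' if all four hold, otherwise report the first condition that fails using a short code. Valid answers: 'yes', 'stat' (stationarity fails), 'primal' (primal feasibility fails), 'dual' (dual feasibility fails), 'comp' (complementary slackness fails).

Gradient of f: grad f(x) = Q x + c = (0, 0)
Constraint values g_i(x) = a_i^T x - b_i:
  g_1((-2, 2)) = 1
Stationarity residual: grad f(x) + sum_i lambda_i a_i = (0, 0)
  -> stationarity OK
Primal feasibility (all g_i <= 0): FAILS
Dual feasibility (all lambda_i >= 0): OK
Complementary slackness (lambda_i * g_i(x) = 0 for all i): OK

Verdict: the first failing condition is primal_feasibility -> primal.

primal


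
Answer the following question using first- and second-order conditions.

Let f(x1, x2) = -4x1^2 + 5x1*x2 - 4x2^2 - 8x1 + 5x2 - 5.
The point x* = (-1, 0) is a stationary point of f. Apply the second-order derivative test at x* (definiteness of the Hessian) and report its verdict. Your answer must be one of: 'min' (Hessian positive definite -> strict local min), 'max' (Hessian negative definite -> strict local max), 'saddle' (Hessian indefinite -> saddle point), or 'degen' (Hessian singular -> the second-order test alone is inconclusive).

Compute the Hessian H = grad^2 f:
  H = [[-8, 5], [5, -8]]
Verify stationarity: grad f(x*) = H x* + g = (0, 0).
Eigenvalues of H: -13, -3.
Both eigenvalues < 0, so H is negative definite -> x* is a strict local max.

max


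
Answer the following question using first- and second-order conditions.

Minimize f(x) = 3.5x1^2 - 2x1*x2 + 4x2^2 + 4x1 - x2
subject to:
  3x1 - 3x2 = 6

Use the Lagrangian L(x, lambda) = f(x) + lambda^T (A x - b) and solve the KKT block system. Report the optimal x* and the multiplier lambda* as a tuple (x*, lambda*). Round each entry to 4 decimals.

Form the Lagrangian:
  L(x, lambda) = (1/2) x^T Q x + c^T x + lambda^T (A x - b)
Stationarity (grad_x L = 0): Q x + c + A^T lambda = 0.
Primal feasibility: A x = b.

This gives the KKT block system:
  [ Q   A^T ] [ x     ]   [-c ]
  [ A    0  ] [ lambda ] = [ b ]

Solving the linear system:
  x*      = (0.8182, -1.1818)
  lambda* = (-4.0303)
  f(x*)   = 14.3182

x* = (0.8182, -1.1818), lambda* = (-4.0303)


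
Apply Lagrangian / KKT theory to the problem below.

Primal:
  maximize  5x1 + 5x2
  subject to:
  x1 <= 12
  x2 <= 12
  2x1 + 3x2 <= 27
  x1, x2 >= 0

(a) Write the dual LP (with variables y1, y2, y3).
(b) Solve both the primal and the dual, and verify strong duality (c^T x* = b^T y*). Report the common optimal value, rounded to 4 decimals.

The standard primal-dual pair for 'max c^T x s.t. A x <= b, x >= 0' is:
  Dual:  min b^T y  s.t.  A^T y >= c,  y >= 0.

So the dual LP is:
  minimize  12y1 + 12y2 + 27y3
  subject to:
    y1 + 2y3 >= 5
    y2 + 3y3 >= 5
    y1, y2, y3 >= 0

Solving the primal: x* = (12, 1).
  primal value c^T x* = 65.
Solving the dual: y* = (1.6667, 0, 1.6667).
  dual value b^T y* = 65.
Strong duality: c^T x* = b^T y*. Confirmed.

65


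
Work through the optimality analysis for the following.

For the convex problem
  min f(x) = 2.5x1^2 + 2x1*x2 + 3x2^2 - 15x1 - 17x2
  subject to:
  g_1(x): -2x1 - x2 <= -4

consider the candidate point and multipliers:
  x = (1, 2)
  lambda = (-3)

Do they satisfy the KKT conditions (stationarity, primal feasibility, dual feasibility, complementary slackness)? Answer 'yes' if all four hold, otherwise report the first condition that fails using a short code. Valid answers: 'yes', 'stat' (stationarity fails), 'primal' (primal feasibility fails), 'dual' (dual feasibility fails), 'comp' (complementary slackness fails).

Gradient of f: grad f(x) = Q x + c = (-6, -3)
Constraint values g_i(x) = a_i^T x - b_i:
  g_1((1, 2)) = 0
Stationarity residual: grad f(x) + sum_i lambda_i a_i = (0, 0)
  -> stationarity OK
Primal feasibility (all g_i <= 0): OK
Dual feasibility (all lambda_i >= 0): FAILS
Complementary slackness (lambda_i * g_i(x) = 0 for all i): OK

Verdict: the first failing condition is dual_feasibility -> dual.

dual


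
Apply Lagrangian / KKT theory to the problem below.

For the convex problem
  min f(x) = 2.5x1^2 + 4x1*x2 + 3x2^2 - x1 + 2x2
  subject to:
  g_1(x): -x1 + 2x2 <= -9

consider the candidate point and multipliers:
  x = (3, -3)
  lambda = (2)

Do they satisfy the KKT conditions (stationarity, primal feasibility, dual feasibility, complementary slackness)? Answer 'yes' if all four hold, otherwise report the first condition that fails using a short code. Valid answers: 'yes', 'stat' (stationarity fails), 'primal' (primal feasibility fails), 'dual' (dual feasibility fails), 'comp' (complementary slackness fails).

Gradient of f: grad f(x) = Q x + c = (2, -4)
Constraint values g_i(x) = a_i^T x - b_i:
  g_1((3, -3)) = 0
Stationarity residual: grad f(x) + sum_i lambda_i a_i = (0, 0)
  -> stationarity OK
Primal feasibility (all g_i <= 0): OK
Dual feasibility (all lambda_i >= 0): OK
Complementary slackness (lambda_i * g_i(x) = 0 for all i): OK

Verdict: yes, KKT holds.

yes
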